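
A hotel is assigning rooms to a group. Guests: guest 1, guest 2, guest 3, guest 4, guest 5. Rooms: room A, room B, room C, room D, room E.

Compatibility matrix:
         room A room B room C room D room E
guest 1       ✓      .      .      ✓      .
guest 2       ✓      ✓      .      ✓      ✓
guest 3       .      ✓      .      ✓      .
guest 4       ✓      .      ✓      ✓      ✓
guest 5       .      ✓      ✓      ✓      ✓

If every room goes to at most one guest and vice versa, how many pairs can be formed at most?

5

One maximum matching: guest 1→room A, guest 2→room E, guest 3→room B, guest 4→room C, guest 5→room D.
This saturates every guest, so 5 is the maximum.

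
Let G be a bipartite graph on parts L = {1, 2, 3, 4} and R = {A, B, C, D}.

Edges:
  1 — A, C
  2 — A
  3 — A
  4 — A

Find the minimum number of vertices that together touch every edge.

The 2 edges 1–C, 2–A form a matching, so any vertex cover needs at least 2 vertices (one per matched edge).
Conversely {1, A} meets every edge and has exactly 2 vertices, so 2 is optimal.

2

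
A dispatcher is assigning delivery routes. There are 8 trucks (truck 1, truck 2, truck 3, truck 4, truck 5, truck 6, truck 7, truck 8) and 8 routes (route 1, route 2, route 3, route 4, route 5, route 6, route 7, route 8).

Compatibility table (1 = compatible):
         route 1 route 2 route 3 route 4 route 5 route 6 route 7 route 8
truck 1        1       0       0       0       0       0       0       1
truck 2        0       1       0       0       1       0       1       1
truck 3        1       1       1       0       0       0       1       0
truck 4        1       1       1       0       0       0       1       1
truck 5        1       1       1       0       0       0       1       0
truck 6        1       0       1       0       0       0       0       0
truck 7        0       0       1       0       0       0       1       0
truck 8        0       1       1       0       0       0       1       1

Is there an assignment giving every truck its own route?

The set {truck 1, truck 3, truck 4, truck 5, truck 6, truck 7, truck 8} has only 5 neighbours ({route 1, route 2, route 3, route 7, route 8}), so by Hall's theorem at most 6 of the 8 trucks can be matched.
Hence no matching covers every truck.

No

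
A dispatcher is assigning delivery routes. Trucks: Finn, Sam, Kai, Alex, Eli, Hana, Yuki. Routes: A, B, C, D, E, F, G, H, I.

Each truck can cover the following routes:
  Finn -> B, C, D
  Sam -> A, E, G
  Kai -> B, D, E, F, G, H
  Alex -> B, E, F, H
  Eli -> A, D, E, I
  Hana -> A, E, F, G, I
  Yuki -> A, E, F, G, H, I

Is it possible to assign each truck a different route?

Yes

One maximum matching: Finn-C, Sam-E, Kai-H, Alex-B, Eli-I, Hana-A, Yuki-G.
Every truck is matched, so this matching saturates all of them.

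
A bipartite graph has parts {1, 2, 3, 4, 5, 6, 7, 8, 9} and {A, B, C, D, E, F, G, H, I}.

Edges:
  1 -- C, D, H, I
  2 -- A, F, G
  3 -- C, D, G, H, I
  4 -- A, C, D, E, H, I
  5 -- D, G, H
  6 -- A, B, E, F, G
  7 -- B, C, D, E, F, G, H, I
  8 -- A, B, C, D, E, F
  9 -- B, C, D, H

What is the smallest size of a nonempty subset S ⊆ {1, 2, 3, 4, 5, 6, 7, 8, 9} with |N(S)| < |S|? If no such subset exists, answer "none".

A matching saturating every left vertex exists, for instance 1→C, 2→F, 3→I, 4→H, 5→D, 6→G, 7→E, 8→A, 9→B.
By Hall's marriage theorem, this means |N(S)| ≥ |S| for every subset S, so no violating subset exists.

none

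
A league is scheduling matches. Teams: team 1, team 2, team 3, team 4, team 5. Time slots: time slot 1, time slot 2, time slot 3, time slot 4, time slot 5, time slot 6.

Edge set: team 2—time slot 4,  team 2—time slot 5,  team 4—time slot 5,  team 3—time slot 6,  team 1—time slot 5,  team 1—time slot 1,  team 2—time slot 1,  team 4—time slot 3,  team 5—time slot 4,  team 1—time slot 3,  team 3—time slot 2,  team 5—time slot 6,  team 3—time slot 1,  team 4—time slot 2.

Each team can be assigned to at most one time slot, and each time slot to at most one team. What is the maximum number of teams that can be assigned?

One maximum matching: team 1–time slot 3, team 2–time slot 5, team 3–time slot 6, team 4–time slot 2, team 5–time slot 4.
All 5 teams are matched, so no larger matching exists.

5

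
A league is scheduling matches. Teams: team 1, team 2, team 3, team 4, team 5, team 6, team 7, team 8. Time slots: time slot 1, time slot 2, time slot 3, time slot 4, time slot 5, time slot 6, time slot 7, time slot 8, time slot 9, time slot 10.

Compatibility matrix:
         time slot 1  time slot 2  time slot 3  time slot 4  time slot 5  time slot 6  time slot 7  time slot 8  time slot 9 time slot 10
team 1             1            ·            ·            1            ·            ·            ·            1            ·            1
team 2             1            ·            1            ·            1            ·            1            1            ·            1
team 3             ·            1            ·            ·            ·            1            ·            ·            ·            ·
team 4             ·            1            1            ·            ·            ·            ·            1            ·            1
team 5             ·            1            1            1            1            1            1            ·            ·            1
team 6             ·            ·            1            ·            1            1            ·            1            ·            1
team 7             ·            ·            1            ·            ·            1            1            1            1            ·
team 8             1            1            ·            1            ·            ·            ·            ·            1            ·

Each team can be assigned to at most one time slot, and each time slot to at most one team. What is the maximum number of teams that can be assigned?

A valid assignment of size 8: team 1–time slot 10, team 2–time slot 3, team 3–time slot 6, team 4–time slot 2, team 5–time slot 5, team 6–time slot 8, team 7–time slot 7, team 8–time slot 4.
All 8 teams are matched, so no larger matching exists.

8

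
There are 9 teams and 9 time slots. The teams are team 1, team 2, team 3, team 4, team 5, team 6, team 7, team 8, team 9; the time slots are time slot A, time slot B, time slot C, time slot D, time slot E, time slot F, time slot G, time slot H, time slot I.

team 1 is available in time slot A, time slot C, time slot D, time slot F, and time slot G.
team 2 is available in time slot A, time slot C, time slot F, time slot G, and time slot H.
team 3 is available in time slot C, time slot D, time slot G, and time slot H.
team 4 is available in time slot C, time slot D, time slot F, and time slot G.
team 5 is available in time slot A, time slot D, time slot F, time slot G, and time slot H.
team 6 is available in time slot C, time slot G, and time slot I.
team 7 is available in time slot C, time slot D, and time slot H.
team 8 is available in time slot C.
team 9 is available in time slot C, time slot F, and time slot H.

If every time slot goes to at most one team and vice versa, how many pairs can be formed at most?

A valid assignment of size 7: team 1-time slot G, team 2-time slot C, team 3-time slot D, team 4-time slot F, team 5-time slot A, team 6-time slot I, team 7-time slot H.
The set {team 1, team 2, team 3, team 4, team 5, team 7, team 8, team 9} has only 6 neighbours ({time slot A, time slot C, time slot D, time slot F, time slot G, time slot H}), so by Hall's theorem at most 7 of the 9 teams can be matched.

7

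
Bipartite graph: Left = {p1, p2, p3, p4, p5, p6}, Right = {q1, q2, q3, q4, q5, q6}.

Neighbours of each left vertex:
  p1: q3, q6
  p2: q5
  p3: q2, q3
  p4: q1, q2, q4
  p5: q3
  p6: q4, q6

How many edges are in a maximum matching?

A valid assignment of size 6: p1-q6, p2-q5, p3-q2, p4-q1, p5-q3, p6-q4.
This saturates every left vertex, so 6 is the maximum.

6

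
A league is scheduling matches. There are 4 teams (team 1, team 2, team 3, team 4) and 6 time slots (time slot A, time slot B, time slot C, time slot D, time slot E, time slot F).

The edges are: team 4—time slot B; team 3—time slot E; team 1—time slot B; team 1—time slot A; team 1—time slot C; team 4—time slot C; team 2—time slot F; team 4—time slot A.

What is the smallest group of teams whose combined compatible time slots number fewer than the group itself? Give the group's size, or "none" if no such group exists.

A matching saturating every team exists, for instance team 1→time slot A, team 2→time slot F, team 3→time slot E, team 4→time slot B.
By Hall's marriage theorem, this means |N(S)| ≥ |S| for every subset S, so no violating subset exists.

none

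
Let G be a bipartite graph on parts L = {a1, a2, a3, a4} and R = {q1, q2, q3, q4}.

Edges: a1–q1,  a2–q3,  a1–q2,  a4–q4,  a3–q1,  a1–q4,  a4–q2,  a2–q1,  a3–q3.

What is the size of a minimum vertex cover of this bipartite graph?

The 4 edges a1–q4, a2–q1, a3–q3, a4–q2 form a matching, so any vertex cover needs at least 4 vertices (one per matched edge).
Conversely {a1, a2, a3, a4} meets every edge and has exactly 4 vertices, so 4 is optimal.

4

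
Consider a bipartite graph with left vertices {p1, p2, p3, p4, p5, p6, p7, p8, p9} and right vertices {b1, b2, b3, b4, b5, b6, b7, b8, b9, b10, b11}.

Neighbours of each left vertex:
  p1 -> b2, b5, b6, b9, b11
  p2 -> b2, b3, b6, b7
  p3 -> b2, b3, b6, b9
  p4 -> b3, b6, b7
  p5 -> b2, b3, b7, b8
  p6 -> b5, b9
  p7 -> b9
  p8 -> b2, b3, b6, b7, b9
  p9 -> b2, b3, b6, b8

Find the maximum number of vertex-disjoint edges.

8

A valid assignment of size 8: p1–b11, p2–b3, p3–b2, p4–b6, p5–b8, p6–b5, p7–b9, p8–b7.
The set {p2, p3, p4, p5, p7, p8, p9} has only 6 neighbours ({b2, b3, b6, b7, b8, b9}), so by Hall's theorem at most 8 of the 9 left vertices can be matched.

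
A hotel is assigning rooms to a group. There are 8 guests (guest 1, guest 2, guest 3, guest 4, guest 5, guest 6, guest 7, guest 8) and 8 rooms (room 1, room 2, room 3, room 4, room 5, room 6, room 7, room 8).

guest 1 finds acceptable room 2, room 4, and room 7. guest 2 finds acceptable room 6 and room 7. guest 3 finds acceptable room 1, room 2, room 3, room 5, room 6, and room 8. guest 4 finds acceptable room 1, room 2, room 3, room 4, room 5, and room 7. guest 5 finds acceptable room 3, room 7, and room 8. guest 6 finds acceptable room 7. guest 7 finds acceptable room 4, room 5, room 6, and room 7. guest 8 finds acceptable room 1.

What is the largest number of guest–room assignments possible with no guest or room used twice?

8

A valid assignment of size 8: guest 1–room 2, guest 2–room 6, guest 3–room 8, guest 4–room 5, guest 5–room 3, guest 6–room 7, guest 7–room 4, guest 8–room 1.
This saturates every guest, so 8 is the maximum.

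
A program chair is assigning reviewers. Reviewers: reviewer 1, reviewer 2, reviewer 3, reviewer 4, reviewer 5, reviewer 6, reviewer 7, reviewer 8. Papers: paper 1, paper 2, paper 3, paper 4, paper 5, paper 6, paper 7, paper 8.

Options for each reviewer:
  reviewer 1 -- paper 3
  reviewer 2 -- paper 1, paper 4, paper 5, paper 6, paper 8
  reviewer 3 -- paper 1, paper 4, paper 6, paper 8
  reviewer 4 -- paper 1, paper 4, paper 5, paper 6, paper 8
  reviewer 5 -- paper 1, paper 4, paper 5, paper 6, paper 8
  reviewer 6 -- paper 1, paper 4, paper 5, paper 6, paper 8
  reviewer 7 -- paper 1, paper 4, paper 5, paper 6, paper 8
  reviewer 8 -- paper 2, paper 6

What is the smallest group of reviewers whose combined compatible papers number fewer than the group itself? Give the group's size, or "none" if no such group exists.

Take S = {reviewer 2, reviewer 3, reviewer 4, reviewer 5, reviewer 6, reviewer 7}. Its neighbourhood is {paper 1, paper 4, paper 5, paper 6, paper 8}, so |N(S)| = 5 < |S| = 6.
Every subset of size less than 6 has at least as many neighbours as members, so 6 is the minimum.

6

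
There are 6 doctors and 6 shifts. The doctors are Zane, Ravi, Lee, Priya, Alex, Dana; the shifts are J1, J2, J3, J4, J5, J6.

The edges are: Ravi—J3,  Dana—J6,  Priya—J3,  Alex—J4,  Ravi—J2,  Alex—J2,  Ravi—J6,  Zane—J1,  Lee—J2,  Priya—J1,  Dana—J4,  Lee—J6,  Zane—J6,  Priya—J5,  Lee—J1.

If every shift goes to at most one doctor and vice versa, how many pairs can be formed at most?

6

One maximum matching: Zane-J1, Ravi-J3, Lee-J2, Priya-J5, Alex-J4, Dana-J6.
All 6 doctors are matched, so no larger matching exists.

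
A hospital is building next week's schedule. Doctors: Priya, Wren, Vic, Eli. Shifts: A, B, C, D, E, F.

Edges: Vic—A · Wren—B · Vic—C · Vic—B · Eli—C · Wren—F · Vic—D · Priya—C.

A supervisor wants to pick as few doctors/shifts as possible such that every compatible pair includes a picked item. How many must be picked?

A maximum matching has 3 edges (e.g. Priya–C, Wren–F, Vic–B).
By König's theorem the minimum vertex cover has the same size. One such cover is {Wren, Vic, C}.

3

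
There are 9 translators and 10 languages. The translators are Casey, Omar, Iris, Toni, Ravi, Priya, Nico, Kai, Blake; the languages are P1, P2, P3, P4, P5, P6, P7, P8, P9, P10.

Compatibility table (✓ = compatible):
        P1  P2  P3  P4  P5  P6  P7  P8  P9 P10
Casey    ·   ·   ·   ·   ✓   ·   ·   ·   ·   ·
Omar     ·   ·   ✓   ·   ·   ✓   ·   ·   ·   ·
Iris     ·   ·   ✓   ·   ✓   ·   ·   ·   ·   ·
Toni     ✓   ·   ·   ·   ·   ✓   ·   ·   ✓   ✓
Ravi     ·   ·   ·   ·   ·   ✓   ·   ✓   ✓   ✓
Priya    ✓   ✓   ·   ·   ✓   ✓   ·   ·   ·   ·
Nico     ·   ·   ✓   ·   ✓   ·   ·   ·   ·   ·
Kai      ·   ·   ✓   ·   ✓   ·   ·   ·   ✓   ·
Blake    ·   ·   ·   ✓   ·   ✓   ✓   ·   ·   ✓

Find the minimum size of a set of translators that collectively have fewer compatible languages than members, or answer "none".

Take S = {Casey, Iris, Nico}. Its neighbourhood is {P3, P5}, so |N(S)| = 2 < |S| = 3.
Every subset of size less than 3 has at least as many neighbours as members, so 3 is the minimum.

3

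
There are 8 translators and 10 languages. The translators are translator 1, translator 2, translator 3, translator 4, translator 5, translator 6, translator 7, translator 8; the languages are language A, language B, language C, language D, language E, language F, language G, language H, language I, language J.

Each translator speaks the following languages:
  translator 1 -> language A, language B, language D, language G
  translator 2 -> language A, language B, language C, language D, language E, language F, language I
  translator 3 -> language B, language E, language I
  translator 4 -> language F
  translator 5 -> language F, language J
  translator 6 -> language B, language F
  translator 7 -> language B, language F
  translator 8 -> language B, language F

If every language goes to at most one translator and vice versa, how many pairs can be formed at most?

6

A valid assignment of size 6: translator 1–language A, translator 2–language D, translator 3–language I, translator 4–language F, translator 5–language J, translator 6–language B.
The set {translator 4, translator 6, translator 7, translator 8} has only 2 neighbours ({language B, language F}), so by Hall's theorem at most 6 of the 8 translators can be matched.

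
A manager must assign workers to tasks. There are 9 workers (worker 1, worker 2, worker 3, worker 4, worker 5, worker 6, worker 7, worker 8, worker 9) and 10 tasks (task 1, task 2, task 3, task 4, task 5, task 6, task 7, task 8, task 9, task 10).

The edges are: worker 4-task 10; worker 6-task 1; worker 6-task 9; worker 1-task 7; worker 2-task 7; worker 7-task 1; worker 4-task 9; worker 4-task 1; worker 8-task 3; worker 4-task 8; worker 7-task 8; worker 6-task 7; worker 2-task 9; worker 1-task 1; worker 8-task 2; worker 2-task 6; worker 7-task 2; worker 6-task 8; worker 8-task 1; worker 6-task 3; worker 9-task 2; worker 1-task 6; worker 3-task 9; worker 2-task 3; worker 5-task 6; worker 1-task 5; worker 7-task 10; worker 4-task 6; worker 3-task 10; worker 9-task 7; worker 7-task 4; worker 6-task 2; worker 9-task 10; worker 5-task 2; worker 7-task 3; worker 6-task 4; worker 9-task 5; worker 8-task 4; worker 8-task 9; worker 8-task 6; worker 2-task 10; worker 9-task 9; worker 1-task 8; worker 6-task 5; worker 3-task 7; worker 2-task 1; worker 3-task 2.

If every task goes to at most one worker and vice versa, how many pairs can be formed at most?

For example, pair worker 1→task 5, worker 2→task 9, worker 3→task 7, worker 4→task 8, worker 5→task 6, worker 6→task 4, worker 7→task 2, worker 8→task 1, worker 9→task 10.
This saturates every worker, so 9 is the maximum.

9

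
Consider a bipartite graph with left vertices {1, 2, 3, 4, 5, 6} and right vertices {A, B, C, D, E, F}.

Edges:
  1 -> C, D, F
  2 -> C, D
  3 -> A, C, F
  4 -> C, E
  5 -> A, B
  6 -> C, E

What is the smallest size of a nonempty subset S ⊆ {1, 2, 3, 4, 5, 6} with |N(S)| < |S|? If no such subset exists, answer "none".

A matching saturating every left vertex exists, for instance 1→F, 2→D, 3→A, 4→C, 5→B, 6→E.
By Hall's marriage theorem, this means |N(S)| ≥ |S| for every subset S, so no violating subset exists.

none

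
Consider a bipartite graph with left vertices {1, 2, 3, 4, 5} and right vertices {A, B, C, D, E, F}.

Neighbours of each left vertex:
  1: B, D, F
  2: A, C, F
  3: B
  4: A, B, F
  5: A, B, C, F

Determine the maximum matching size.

A valid assignment of size 5: 1–D, 2–C, 3–B, 4–A, 5–F.
This saturates every left vertex, so 5 is the maximum.

5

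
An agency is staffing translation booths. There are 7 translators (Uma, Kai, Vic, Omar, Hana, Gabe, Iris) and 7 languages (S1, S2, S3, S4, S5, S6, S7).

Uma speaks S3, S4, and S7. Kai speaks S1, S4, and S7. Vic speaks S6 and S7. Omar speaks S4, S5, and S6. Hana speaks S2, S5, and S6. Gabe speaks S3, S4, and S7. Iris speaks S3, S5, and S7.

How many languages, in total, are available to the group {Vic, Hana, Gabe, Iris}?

The union of neighbours of {Vic, Hana, Gabe, Iris} is {S2, S3, S4, S5, S6, S7}, which has 6 elements.
Since |N(S)| = 6 ≥ |S| = 4, Hall's condition holds for this subset.

6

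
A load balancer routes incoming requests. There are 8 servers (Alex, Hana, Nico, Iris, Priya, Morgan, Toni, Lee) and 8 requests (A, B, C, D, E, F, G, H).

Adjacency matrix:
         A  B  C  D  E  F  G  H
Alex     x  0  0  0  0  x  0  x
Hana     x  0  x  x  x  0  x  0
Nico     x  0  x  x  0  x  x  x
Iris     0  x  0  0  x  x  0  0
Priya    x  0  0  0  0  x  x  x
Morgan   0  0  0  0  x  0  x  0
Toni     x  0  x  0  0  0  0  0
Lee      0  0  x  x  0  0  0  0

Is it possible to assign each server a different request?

A valid assignment of size 8: Alex→H, Hana→G, Nico→D, Iris→B, Priya→F, Morgan→E, Toni→A, Lee→C.
Every server is matched, so this is a perfect matching.

Yes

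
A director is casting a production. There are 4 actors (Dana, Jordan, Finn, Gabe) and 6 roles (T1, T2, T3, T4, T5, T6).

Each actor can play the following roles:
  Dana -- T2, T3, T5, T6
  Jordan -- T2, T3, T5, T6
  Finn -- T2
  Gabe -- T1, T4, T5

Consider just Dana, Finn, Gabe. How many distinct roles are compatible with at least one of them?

The union of neighbours of {Dana, Finn, Gabe} is {T1, T2, T3, T4, T5, T6}, which has 6 elements.
Since |N(S)| = 6 ≥ |S| = 3, Hall's condition holds for this subset.

6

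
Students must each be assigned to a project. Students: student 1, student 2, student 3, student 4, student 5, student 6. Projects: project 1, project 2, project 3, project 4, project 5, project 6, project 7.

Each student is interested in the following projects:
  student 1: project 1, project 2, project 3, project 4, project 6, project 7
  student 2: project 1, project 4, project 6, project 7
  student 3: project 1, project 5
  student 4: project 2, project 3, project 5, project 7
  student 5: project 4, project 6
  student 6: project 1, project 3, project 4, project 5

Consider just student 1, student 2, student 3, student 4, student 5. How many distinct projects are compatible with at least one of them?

The union of neighbours of {student 1, student 2, student 3, student 4, student 5} is {project 1, project 2, project 3, project 4, project 5, project 6, project 7}, which has 7 elements.
Since |N(S)| = 7 ≥ |S| = 5, Hall's condition holds for this subset.

7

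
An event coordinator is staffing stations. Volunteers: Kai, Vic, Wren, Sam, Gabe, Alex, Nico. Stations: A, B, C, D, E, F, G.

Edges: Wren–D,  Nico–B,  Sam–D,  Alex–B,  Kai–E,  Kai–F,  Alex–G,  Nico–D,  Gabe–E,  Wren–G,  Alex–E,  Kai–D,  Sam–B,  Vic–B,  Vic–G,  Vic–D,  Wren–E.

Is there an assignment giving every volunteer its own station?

No

The set {Vic, Wren, Sam, Gabe, Alex, Nico} has only 4 neighbours ({B, D, E, G}), so by Hall's theorem at most 5 of the 7 volunteers can be matched.
Hence no matching covers every volunteer.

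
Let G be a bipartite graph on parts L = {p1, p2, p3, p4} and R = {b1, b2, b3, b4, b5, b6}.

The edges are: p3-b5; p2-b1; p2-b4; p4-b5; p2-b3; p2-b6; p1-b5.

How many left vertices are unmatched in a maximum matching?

A valid assignment of size 2: p1-b5, p2-b3.
The set {p1, p3, p4} has only 1 neighbour ({b5}), so by Hall's theorem at most 2 of the 4 left vertices can be matched.
That matches 2 of the 4, leaving 2 unmatched; no matching can do better.

2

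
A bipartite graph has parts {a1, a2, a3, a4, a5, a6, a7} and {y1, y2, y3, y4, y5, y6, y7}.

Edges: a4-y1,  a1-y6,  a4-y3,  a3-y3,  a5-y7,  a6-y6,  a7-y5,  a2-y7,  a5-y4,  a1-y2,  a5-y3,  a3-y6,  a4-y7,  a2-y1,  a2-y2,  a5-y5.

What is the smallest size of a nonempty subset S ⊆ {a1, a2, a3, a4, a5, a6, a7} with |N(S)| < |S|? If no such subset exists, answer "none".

A matching saturating every left vertex exists, for instance a1→y2, a2→y7, a3→y3, a4→y1, a5→y4, a6→y6, a7→y5.
By Hall's marriage theorem, this means |N(S)| ≥ |S| for every subset S, so no violating subset exists.

none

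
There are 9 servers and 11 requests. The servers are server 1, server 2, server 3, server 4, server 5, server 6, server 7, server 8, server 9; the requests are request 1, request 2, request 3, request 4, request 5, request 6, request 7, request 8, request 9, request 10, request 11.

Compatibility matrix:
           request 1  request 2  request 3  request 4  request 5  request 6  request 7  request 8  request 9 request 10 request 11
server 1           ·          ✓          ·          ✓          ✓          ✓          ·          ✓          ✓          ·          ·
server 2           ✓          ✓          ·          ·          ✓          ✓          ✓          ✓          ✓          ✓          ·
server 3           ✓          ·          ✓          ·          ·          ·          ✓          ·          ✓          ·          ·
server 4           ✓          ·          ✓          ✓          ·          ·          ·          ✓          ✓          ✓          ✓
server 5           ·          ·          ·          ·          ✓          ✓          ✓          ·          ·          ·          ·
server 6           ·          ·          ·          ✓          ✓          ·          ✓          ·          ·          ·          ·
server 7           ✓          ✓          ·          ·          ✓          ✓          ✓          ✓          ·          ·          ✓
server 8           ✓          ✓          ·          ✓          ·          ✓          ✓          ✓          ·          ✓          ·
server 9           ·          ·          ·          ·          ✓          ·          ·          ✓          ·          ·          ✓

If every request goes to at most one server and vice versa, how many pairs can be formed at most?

9

A valid assignment of size 9: server 1→request 2, server 2→request 10, server 3→request 3, server 4→request 9, server 5→request 5, server 6→request 4, server 7→request 6, server 8→request 7, server 9→request 11.
This saturates every server, so 9 is the maximum.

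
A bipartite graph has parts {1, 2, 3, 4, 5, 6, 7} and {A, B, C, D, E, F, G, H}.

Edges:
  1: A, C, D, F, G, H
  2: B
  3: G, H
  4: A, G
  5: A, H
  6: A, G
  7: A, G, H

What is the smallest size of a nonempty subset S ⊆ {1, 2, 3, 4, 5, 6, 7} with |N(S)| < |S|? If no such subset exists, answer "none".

4

Take S = {3, 4, 5, 6}. Its neighbourhood is {A, G, H}, so |N(S)| = 3 < |S| = 4.
Every subset of size less than 4 has at least as many neighbours as members, so 4 is the minimum.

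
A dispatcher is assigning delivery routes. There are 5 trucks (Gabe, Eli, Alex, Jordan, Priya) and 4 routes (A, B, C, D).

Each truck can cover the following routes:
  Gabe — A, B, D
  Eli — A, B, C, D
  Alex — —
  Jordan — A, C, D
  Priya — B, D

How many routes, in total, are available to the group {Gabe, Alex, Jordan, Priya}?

The union of neighbours of {Gabe, Alex, Jordan, Priya} is {A, B, C, D}, which has 4 elements.
Since |N(S)| = 4 ≥ |S| = 4, Hall's condition holds for this subset.

4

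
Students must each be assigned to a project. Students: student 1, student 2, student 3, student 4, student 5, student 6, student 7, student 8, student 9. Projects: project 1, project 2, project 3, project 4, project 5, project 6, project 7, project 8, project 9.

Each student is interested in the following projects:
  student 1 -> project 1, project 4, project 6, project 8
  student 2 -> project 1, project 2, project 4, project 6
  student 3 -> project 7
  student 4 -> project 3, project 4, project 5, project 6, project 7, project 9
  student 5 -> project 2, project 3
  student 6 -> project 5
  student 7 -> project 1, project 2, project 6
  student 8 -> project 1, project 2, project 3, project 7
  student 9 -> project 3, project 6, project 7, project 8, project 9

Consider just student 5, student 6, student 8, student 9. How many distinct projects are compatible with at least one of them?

8

The union of neighbours of {student 5, student 6, student 8, student 9} is {project 1, project 2, project 3, project 5, project 6, project 7, project 8, project 9}, which has 8 elements.
Since |N(S)| = 8 ≥ |S| = 4, Hall's condition holds for this subset.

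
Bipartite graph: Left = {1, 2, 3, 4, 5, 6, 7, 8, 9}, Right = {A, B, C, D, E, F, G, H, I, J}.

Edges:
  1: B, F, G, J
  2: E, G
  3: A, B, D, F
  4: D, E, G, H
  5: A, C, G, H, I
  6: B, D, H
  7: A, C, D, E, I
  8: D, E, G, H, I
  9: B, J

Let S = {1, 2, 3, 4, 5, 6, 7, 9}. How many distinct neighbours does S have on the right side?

10

The union of neighbours of {1, 2, 3, 4, 5, 6, 7, 9} is {A, B, C, D, E, F, G, H, I, J}, which has 10 elements.
Since |N(S)| = 10 ≥ |S| = 8, Hall's condition holds for this subset.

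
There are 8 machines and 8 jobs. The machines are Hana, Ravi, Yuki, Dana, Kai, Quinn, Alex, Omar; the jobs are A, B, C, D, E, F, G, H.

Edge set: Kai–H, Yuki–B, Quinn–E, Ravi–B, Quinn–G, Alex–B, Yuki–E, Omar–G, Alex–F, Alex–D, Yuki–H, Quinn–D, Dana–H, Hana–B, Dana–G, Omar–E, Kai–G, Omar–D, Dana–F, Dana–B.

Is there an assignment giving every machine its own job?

No

The set {Hana, Ravi, Yuki, Dana, Kai, Quinn, Alex, Omar} has only 6 neighbours ({B, D, E, F, G, H}), so by Hall's theorem at most 6 of the 8 machines can be matched.
Hence no matching covers every machine.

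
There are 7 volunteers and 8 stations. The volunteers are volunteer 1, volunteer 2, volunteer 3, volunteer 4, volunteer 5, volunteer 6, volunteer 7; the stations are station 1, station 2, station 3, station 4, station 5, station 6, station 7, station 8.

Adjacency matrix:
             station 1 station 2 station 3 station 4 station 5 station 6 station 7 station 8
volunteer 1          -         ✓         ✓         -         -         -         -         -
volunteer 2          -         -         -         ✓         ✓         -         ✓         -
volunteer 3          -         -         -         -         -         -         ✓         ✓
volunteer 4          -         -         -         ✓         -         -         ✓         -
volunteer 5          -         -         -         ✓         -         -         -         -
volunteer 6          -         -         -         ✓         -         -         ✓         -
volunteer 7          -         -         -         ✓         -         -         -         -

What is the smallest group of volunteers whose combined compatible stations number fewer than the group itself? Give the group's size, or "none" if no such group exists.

Take S = {volunteer 5, volunteer 7}. Its neighbourhood is {station 4}, so |N(S)| = 1 < |S| = 2.
No single vertex violates Hall's condition since each has at least one neighbour, so 2 is the minimum.

2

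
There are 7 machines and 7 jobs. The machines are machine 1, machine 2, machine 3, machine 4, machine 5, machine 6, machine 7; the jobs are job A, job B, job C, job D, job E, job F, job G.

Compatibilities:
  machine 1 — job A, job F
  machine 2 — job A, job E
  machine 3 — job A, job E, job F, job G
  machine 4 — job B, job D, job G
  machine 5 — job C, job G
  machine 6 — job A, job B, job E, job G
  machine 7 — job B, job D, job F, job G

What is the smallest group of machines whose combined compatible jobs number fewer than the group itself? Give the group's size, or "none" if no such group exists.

none

A matching saturating every machine exists, for instance machine 1→job F, machine 2→job E, machine 3→job A, machine 4→job D, machine 5→job C, machine 6→job B, machine 7→job G.
By Hall's marriage theorem, this means |N(S)| ≥ |S| for every subset S, so no violating subset exists.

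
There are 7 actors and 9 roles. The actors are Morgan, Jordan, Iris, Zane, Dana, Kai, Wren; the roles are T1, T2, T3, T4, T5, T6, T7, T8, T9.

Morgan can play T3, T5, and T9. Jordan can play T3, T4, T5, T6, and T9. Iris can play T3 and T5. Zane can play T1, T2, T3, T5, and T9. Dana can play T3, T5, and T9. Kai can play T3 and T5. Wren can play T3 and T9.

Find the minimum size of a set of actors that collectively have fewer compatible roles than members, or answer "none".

Take S = {Morgan, Iris, Dana, Kai}. Its neighbourhood is {T3, T5, T9}, so |N(S)| = 3 < |S| = 4.
Every subset of size less than 4 has at least as many neighbours as members, so 4 is the minimum.

4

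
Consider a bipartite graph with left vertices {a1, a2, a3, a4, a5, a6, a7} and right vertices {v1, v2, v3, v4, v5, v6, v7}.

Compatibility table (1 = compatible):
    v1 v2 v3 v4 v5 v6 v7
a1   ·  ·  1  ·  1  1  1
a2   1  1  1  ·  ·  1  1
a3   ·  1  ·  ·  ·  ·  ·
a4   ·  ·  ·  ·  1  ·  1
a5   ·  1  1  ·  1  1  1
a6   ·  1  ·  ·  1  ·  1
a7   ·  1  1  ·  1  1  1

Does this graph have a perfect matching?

No

The set {a1, a3, a4, a5, a6, a7} has only 5 neighbours ({v2, v3, v5, v6, v7}), so by Hall's theorem at most 6 of the 7 left vertices can be matched.
Hence no matching covers every left vertex.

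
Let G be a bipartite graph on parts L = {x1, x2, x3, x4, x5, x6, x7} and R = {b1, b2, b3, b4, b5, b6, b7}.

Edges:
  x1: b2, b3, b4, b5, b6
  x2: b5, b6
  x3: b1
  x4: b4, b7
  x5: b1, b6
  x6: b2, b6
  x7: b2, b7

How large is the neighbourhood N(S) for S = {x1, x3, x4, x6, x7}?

7

The union of neighbours of {x1, x3, x4, x6, x7} is {b1, b2, b3, b4, b5, b6, b7}, which has 7 elements.
Since |N(S)| = 7 ≥ |S| = 5, Hall's condition holds for this subset.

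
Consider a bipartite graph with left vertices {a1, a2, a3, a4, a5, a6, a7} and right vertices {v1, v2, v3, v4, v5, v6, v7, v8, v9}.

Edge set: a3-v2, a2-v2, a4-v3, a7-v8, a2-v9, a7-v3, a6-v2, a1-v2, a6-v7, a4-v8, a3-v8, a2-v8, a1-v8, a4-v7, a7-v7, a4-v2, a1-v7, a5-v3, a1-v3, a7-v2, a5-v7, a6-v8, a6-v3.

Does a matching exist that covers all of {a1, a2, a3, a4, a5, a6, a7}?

No

The set {a1, a3, a4, a5, a6, a7} has only 4 neighbours ({v2, v3, v7, v8}), so by Hall's theorem at most 5 of the 7 left vertices can be matched.
Hence no matching covers every left vertex.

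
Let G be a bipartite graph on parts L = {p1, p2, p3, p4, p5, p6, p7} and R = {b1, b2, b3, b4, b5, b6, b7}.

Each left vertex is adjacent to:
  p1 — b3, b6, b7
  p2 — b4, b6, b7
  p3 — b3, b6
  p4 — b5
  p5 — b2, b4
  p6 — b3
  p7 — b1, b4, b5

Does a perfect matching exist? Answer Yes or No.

For example, pair p1→b7, p2→b4, p3→b6, p4→b5, p5→b2, p6→b3, p7→b1.
All 7 left vertices are covered.

Yes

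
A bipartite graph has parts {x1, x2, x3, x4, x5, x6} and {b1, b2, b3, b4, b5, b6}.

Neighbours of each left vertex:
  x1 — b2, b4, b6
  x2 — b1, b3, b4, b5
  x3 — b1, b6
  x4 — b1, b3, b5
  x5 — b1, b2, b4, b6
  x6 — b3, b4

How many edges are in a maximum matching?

For example, pair x1→b6, x2→b4, x3→b1, x4→b5, x5→b2, x6→b3.
This saturates every left vertex, so 6 is the maximum.

6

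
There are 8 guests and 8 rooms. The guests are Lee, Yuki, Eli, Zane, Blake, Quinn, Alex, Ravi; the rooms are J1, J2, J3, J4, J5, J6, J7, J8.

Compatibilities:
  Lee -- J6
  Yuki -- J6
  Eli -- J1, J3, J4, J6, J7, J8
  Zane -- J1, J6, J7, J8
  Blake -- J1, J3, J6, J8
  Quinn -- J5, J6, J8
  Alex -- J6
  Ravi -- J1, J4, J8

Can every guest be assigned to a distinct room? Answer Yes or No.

The set {Lee, Yuki, Alex} has only 1 neighbour ({J6}), so by Hall's theorem at most 6 of the 8 guests can be matched.
Hence no matching covers every guest.

No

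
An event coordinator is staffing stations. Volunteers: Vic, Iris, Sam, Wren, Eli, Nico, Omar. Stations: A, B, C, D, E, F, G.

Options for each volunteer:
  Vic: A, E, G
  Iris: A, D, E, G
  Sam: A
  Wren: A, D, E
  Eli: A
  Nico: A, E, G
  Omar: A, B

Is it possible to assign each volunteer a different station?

The set {Vic, Iris, Sam, Wren, Eli, Nico} has only 4 neighbours ({A, D, E, G}), so by Hall's theorem at most 5 of the 7 volunteers can be matched.
Hence no matching covers every volunteer.

No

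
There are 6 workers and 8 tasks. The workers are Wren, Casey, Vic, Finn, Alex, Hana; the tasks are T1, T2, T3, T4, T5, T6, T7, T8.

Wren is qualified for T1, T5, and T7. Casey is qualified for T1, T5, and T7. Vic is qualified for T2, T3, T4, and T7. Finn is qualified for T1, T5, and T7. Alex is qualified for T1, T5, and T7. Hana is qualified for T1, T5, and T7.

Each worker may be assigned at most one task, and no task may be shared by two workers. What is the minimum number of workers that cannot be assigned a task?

2

One maximum matching: Wren→T1, Casey→T5, Vic→T4, Finn→T7.
The set {Wren, Casey, Finn, Alex, Hana} has only 3 neighbours ({T1, T5, T7}), so by Hall's theorem at most 4 of the 6 workers can be matched.
That matches 4 of the 6, leaving 2 unmatched; no matching can do better.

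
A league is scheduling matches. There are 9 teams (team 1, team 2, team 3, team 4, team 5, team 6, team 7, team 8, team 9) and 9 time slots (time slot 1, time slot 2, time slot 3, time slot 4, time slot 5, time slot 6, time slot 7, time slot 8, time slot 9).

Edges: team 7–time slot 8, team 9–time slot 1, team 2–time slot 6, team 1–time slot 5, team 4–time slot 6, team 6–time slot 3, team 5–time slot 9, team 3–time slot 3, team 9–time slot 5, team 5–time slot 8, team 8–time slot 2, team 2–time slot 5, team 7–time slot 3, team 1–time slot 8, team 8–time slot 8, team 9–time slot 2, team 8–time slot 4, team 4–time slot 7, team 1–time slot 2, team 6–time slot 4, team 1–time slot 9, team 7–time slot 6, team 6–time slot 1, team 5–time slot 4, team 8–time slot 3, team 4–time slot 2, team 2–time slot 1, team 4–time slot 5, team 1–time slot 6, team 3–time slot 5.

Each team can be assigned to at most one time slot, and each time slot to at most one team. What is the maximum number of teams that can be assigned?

9

For example, pair team 1-time slot 9, team 2-time slot 6, team 3-time slot 5, team 4-time slot 7, team 5-time slot 8, team 6-time slot 1, team 7-time slot 3, team 8-time slot 4, team 9-time slot 2.
This saturates every team, so 9 is the maximum.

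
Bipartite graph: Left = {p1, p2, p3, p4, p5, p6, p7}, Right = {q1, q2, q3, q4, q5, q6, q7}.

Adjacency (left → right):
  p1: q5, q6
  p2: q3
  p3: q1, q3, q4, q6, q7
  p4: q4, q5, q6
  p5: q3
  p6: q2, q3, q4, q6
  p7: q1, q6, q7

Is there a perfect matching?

The set {p2, p5} has only 1 neighbour ({q3}), so by Hall's theorem at most 6 of the 7 left vertices can be matched.
Hence no matching covers every left vertex.

No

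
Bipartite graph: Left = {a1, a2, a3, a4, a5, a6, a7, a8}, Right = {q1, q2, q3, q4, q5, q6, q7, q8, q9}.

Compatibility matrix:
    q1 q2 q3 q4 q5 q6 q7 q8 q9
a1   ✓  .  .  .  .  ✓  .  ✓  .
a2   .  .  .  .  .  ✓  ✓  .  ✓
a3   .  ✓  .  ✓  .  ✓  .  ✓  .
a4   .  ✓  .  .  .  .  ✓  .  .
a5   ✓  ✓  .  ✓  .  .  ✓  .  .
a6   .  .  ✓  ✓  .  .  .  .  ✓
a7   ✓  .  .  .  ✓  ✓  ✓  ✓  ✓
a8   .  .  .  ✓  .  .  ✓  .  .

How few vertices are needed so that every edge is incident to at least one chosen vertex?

8

A maximum matching has 8 edges (e.g. a1–q1, a2–q9, a3–q8, a4–q2, a5–q4, a6–q3, a7–q6, a8–q7).
By König's theorem the minimum vertex cover has the same size. One such cover is {a1, a2, a3, a4, a5, a6, a7, a8}.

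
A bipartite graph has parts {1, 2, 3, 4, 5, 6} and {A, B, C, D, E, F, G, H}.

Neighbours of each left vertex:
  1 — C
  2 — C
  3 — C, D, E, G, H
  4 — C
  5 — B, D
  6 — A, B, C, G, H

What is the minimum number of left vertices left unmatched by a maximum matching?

2

For example, pair 1-C, 3-E, 5-B, 6-G.
The set {1, 2, 4} has only 1 neighbour ({C}), so by Hall's theorem at most 4 of the 6 left vertices can be matched.
That matches 4 of the 6, leaving 2 unmatched; no matching can do better.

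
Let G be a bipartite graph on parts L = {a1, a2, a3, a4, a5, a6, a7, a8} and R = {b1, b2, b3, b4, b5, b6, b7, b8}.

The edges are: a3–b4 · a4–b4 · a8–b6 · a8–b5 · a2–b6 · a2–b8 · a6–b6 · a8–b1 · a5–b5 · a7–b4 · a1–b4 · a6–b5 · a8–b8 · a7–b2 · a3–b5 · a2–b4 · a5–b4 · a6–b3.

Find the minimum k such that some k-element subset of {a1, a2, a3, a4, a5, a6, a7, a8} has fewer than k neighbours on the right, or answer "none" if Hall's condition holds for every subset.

Take S = {a1, a4}. Its neighbourhood is {b4}, so |N(S)| = 1 < |S| = 2.
No single vertex violates Hall's condition since each has at least one neighbour, so 2 is the minimum.

2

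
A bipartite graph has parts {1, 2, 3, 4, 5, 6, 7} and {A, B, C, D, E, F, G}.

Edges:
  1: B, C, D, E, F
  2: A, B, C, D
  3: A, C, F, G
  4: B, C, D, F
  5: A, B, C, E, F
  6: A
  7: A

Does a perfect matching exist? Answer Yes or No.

The set {6, 7} has only 1 neighbour ({A}), so by Hall's theorem at most 6 of the 7 left vertices can be matched.
Hence no matching covers every left vertex.

No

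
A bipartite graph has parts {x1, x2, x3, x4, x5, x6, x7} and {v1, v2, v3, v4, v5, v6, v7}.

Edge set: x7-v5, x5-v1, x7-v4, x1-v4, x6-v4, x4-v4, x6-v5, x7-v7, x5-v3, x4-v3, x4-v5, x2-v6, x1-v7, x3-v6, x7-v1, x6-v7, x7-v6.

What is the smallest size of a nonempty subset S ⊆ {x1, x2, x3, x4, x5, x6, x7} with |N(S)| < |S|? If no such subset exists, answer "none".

Take S = {x2, x3}. Its neighbourhood is {v6}, so |N(S)| = 1 < |S| = 2.
No single vertex violates Hall's condition since each has at least one neighbour, so 2 is the minimum.

2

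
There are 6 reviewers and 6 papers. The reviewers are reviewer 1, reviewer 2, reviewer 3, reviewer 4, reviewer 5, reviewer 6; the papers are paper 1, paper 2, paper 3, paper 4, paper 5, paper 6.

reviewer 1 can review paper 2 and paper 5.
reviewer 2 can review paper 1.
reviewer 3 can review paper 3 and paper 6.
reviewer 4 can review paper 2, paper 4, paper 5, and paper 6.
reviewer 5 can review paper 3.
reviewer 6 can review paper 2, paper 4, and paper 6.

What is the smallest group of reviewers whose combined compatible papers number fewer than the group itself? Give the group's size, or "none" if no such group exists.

A matching saturating every reviewer exists, for instance reviewer 1→paper 5, reviewer 2→paper 1, reviewer 3→paper 6, reviewer 4→paper 2, reviewer 5→paper 3, reviewer 6→paper 4.
By Hall's marriage theorem, this means |N(S)| ≥ |S| for every subset S, so no violating subset exists.

none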